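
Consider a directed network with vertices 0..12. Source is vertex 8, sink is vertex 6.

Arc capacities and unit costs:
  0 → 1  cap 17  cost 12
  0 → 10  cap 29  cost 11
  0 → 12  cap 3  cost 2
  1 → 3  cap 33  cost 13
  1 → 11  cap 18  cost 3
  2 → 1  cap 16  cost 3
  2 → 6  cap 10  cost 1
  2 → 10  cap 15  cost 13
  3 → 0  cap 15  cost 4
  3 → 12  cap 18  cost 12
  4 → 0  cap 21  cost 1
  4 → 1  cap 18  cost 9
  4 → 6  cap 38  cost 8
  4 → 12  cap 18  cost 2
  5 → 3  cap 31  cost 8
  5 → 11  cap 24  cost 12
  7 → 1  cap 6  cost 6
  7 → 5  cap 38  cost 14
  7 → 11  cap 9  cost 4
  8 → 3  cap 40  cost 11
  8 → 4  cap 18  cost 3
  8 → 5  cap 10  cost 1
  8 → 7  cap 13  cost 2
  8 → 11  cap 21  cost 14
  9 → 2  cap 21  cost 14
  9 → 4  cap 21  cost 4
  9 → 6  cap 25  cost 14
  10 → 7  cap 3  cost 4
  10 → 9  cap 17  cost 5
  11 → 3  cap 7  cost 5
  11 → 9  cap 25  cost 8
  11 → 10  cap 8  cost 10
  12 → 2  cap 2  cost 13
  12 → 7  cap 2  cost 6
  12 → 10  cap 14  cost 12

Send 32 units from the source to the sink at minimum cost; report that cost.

shortest-cost path #1: 8→4→6 push 18 @ unit cost 11 (adds 198)
shortest-cost path #2: 8→7→11→9→4→6 push 9 @ unit cost 26 (adds 234)
shortest-cost path #3: 8→5→3→0→12→2→6 push 2 @ unit cost 29 (adds 58)
shortest-cost path #4: 8→7→1→11→9→4→6 push 3 @ unit cost 31 (adds 93)
total cost = 583

Minimum cost for 32 units: 583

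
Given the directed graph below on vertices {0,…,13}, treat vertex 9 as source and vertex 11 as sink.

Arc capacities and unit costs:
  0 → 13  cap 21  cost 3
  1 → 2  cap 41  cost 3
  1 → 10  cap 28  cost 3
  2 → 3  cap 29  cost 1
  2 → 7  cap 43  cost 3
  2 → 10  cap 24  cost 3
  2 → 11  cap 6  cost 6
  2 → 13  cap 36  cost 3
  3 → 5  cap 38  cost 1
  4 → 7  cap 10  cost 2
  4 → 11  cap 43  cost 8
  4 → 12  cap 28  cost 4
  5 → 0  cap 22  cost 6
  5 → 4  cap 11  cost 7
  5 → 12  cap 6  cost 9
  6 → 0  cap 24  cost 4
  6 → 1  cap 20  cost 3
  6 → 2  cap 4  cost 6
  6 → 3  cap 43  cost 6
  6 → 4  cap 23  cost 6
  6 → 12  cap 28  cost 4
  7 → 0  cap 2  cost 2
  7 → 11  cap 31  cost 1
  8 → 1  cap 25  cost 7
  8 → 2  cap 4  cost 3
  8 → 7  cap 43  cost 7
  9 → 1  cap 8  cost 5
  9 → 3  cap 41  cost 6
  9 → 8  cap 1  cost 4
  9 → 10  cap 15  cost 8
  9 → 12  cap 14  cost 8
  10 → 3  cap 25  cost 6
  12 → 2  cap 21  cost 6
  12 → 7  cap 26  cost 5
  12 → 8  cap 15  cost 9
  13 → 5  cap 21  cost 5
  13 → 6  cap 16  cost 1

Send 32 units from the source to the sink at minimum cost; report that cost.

Minimum cost for 32 units: 458

shortest-cost path #1: 9→8→2→7→11 push 1 @ unit cost 11 (adds 11)
shortest-cost path #2: 9→1→2→7→11 push 8 @ unit cost 12 (adds 96)
shortest-cost path #3: 9→12→7→11 push 14 @ unit cost 14 (adds 196)
shortest-cost path #4: 9→3→5→4→7→11 push 8 @ unit cost 17 (adds 136)
shortest-cost path #5: 9→3→5→4→7→2→11 push 1 @ unit cost 19 (adds 19)
total cost = 458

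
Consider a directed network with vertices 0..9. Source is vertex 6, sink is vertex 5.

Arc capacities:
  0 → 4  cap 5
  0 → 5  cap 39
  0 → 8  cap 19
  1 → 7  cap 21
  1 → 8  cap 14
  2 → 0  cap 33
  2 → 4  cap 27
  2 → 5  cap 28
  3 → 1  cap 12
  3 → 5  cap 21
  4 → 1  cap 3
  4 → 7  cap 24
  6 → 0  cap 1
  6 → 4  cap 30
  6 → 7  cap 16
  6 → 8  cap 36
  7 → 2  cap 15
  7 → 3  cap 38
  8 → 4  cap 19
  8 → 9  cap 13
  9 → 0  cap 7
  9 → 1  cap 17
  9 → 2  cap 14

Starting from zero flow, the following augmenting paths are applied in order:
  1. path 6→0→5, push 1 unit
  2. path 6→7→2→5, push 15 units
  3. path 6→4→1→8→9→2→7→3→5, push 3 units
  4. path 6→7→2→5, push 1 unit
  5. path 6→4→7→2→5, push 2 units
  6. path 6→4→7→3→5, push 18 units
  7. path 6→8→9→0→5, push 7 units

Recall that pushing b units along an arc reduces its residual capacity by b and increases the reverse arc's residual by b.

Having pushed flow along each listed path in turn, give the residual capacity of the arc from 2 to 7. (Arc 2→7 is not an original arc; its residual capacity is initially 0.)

after path 1 (6→0→5, push 1): res(2,7)=0
after path 2 (6→7→2→5, push 15): res(2,7)=15
after path 3 (6→4→1→8→9→2→7→3→5, push 3): res(2,7)=12
after path 4 (6→7→2→5, push 1): res(2,7)=13
after path 5 (6→4→7→2→5, push 2): res(2,7)=15
after path 6 (6→4→7→3→5, push 18): res(2,7)=15
after path 7 (6→8→9→0→5, push 7): res(2,7)=15

Residual capacity of (2,7): 15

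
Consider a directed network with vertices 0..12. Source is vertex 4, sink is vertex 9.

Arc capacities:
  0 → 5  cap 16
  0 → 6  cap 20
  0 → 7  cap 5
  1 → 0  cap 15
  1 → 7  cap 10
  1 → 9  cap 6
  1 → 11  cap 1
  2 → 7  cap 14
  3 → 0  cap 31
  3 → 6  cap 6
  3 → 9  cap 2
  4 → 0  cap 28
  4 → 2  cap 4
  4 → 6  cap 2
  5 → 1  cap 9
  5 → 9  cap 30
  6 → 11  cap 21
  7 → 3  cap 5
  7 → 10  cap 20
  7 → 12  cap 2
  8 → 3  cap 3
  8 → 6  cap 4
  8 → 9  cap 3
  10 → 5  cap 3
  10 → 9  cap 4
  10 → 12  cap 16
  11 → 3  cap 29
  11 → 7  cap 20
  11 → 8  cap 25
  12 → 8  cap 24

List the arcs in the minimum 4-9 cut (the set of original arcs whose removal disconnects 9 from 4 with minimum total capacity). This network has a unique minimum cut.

augment #1: 4→0→5→9 push 16
augment #2: 4→0→7→3→9 push 2
augment #3: 4→0→7→10→9 push 3
augment #4: 4→2→7→10→9 push 1
augment #5: 4→6→11→8→9 push 2
augment #6: 4→0→6→11→8→9 push 1
augment #7: 4→2→7→10→5→9 push 3
max flow = 28; residual-reachable set from 4 gives S-side
cut edges (S→T): {(0,5), (3,9), (8,9), (10,5), (10,9)} total cap 28

Min-cut arcs: {(0,5), (3,9), (8,9), (10,5), (10,9)} (total capacity 28)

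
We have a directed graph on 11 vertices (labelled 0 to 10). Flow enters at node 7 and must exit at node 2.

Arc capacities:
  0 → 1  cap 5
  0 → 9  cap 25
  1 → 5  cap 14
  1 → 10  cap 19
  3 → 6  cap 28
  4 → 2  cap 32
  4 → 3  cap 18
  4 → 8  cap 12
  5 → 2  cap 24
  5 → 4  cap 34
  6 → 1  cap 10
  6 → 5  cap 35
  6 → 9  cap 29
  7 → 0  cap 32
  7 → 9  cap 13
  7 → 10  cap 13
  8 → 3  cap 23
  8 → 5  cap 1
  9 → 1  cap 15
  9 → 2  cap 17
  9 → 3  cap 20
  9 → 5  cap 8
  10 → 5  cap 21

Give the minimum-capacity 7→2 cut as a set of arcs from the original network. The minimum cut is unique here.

augment #1: 7→9→2 push 13
augment #2: 7→0→9→2 push 4
augment #3: 7→10→5→2 push 13
augment #4: 7→0→1→5→2 push 5
augment #5: 7→0→9→5→2 push 6
augment #6: 7→0→9→5→4→2 push 2
augment #7: 7→0→9→1→5→4→2 push 9
augment #8: 7→0→9→1→10→5→4→2 push 4
max flow = 56; residual-reachable set from 7 gives S-side
cut edges (S→T): {(0,1), (0,9), (7,9), (7,10)} total cap 56

Min-cut arcs: {(0,1), (0,9), (7,9), (7,10)} (total capacity 56)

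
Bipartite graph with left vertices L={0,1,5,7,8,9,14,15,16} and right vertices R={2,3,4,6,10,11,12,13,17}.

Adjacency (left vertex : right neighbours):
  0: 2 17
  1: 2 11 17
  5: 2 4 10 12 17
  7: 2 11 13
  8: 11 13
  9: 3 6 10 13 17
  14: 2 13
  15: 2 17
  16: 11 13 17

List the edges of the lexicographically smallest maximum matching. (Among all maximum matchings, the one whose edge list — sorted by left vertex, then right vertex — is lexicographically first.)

Lex-smallest maximum matching: {(0,2), (1,11), (5,4), (7,13), (9,3), (15,17)}

|M| = 6 (so the lex-smallest maximum matching has 6 edges)
process left vertices in ascending order; for each, take the smallest-labelled available neighbour that still permits 6 edges overall, or leave it unmatched if none does
lex-smallest matching: {0-2, 1-11, 5-4, 7-13, 9-3, 15-17}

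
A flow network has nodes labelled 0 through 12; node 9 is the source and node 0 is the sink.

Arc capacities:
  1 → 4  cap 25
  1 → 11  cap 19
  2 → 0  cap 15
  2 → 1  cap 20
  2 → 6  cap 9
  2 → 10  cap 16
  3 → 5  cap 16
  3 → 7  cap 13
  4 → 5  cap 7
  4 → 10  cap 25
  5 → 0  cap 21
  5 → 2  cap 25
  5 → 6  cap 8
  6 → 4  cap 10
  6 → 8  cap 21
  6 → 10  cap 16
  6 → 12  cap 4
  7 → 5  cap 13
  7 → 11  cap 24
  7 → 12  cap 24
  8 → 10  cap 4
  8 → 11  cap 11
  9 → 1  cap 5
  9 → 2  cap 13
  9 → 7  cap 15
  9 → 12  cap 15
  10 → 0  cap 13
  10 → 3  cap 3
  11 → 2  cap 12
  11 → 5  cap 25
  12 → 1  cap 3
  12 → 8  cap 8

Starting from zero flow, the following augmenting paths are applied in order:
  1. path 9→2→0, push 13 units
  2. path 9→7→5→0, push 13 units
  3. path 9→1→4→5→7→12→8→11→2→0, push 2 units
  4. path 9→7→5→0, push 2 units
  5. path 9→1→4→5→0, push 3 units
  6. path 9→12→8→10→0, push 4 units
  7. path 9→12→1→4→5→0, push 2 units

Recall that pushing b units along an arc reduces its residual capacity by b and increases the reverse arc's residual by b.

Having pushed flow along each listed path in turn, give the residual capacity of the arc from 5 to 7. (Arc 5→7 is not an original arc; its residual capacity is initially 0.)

after path 1 (9→2→0, push 13): res(5,7)=0
after path 2 (9→7→5→0, push 13): res(5,7)=13
after path 3 (9→1→4→5→7→12→8→11→2→0, push 2): res(5,7)=11
after path 4 (9→7→5→0, push 2): res(5,7)=13
after path 5 (9→1→4→5→0, push 3): res(5,7)=13
after path 6 (9→12→8→10→0, push 4): res(5,7)=13
after path 7 (9→12→1→4→5→0, push 2): res(5,7)=13

Residual capacity of (5,7): 13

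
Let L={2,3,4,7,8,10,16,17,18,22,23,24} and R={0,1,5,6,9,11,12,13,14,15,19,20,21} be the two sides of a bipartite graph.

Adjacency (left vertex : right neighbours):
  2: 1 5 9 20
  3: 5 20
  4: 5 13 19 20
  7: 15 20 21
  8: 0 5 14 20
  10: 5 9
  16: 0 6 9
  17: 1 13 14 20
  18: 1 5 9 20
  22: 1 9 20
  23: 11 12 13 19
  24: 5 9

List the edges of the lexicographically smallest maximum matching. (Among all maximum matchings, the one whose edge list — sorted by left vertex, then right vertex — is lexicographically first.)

|M| = 10 (so the lex-smallest maximum matching has 10 edges)
process left vertices in ascending order; for each, take the smallest-labelled available neighbour that still permits 10 edges overall, or leave it unmatched if none does
lex-smallest matching: {2-1, 3-5, 4-13, 7-15, 8-0, 10-9, 16-6, 17-14, 18-20, 23-11}

Lex-smallest maximum matching: {(2,1), (3,5), (4,13), (7,15), (8,0), (10,9), (16,6), (17,14), (18,20), (23,11)}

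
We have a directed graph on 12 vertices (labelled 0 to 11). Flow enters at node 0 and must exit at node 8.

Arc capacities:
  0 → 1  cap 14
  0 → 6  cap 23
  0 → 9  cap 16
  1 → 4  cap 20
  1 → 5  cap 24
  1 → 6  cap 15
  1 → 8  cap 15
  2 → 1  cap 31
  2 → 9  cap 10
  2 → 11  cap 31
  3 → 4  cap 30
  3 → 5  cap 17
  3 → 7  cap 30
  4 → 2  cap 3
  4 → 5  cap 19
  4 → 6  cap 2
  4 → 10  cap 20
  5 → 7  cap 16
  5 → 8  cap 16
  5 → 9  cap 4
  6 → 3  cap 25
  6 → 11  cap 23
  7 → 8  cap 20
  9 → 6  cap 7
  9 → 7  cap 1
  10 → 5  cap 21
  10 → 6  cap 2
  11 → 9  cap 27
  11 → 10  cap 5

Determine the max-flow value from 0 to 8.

augment #1: 0→1→8 bottleneck 14, total now 14
augment #2: 0→9→7→8 bottleneck 1, total now 15
augment #3: 0→6→3→5→8 bottleneck 16, total now 31
augment #4: 0→6→3→7→8 bottleneck 7, total now 38
augment #5: 0→9→6→3→7→8 bottleneck 2, total now 40
augment #6: 0→9→6→11→10→5→7→8 bottleneck 5, total now 45

Maximum flow value: 45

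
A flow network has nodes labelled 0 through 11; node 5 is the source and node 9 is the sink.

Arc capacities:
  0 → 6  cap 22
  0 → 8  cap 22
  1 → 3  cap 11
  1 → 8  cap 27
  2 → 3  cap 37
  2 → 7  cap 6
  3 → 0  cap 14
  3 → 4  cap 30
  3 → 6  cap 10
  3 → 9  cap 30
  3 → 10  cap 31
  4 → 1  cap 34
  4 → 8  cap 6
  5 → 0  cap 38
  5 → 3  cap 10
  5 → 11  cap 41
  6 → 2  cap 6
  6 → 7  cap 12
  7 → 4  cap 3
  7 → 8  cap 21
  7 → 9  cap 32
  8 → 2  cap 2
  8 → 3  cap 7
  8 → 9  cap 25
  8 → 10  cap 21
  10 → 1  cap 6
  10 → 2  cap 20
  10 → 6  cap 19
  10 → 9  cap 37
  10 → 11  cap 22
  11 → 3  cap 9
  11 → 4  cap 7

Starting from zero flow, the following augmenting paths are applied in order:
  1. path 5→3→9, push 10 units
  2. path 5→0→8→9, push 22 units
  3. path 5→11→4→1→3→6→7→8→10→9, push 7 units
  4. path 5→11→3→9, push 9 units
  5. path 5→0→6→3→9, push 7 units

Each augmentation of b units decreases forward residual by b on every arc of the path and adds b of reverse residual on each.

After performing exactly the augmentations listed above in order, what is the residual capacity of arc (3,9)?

Residual capacity of (3,9): 4

after path 1 (5→3→9, push 10): res(3,9)=20
after path 2 (5→0→8→9, push 22): res(3,9)=20
after path 3 (5→11→4→1→3→6→7→8→10→9, push 7): res(3,9)=20
after path 4 (5→11→3→9, push 9): res(3,9)=11
after path 5 (5→0→6→3→9, push 7): res(3,9)=4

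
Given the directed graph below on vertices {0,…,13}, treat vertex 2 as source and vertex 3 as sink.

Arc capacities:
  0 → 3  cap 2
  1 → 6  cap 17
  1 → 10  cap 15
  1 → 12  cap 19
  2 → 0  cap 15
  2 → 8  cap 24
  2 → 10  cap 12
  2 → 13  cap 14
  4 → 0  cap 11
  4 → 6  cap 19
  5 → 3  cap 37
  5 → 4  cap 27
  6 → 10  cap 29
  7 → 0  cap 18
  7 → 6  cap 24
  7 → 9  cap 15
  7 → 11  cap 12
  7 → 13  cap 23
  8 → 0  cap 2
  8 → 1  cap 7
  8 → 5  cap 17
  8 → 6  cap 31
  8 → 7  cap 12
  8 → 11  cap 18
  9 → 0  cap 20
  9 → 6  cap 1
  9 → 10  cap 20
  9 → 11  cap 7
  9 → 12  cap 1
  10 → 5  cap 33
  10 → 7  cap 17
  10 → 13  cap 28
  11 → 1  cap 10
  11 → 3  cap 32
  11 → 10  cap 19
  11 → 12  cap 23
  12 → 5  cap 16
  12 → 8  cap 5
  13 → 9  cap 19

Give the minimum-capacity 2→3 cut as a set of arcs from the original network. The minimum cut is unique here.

augment #1: 2→0→3 push 2
augment #2: 2→8→5→3 push 17
augment #3: 2→8→11→3 push 7
augment #4: 2→10→5→3 push 12
augment #5: 2→13→9→11→3 push 7
augment #6: 2→13→9→10→5→3 push 7
max flow = 52; residual-reachable set from 2 gives S-side
cut edges (S→T): {(0,3), (2,8), (2,10), (2,13)} total cap 52

Min-cut arcs: {(0,3), (2,8), (2,10), (2,13)} (total capacity 52)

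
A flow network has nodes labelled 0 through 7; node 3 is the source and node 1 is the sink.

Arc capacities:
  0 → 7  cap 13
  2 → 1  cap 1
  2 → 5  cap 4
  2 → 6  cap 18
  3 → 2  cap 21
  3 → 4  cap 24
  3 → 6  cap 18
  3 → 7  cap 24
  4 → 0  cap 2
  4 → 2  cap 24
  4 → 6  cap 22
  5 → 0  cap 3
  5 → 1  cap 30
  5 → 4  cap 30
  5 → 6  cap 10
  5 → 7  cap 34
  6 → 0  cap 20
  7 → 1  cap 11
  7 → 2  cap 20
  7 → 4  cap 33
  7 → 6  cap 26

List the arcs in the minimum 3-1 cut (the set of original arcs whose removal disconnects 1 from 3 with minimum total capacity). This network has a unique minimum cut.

augment #1: 3→2→1 push 1
augment #2: 3→7→1 push 11
augment #3: 3→2→5→1 push 4
max flow = 16; residual-reachable set from 3 gives S-side
cut edges (S→T): {(2,1), (2,5), (7,1)} total cap 16

Min-cut arcs: {(2,1), (2,5), (7,1)} (total capacity 16)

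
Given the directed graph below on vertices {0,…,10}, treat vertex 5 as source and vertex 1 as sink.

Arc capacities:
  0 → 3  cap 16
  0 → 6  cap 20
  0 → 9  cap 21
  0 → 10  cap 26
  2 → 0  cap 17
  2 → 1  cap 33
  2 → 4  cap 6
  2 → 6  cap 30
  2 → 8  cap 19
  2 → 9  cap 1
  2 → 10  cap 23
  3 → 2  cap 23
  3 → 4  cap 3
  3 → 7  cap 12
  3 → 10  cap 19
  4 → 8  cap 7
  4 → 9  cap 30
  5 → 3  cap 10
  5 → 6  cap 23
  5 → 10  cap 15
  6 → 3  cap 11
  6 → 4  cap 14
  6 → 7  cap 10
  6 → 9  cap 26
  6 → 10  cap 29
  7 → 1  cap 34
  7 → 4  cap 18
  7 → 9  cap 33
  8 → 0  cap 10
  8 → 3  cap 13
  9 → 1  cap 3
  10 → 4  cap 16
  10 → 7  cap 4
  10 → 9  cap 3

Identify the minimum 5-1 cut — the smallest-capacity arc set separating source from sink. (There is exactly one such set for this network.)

Min-cut arcs: {(4,8), (5,3), (6,3), (6,7), (9,1), (10,7)} (total capacity 45)

augment #1: 5→3→2→1 push 10
augment #2: 5→6→7→1 push 10
augment #3: 5→6→9→1 push 3
augment #4: 5→10→7→1 push 4
augment #5: 5→6→3→2→1 push 10
augment #6: 5→10→4→8→3→2→1 push 3
augment #7: 5→10→4→8→3→7→1 push 4
augment #8: 5→10→9→6→3→7→1 push 1
max flow = 45; residual-reachable set from 5 gives S-side
cut edges (S→T): {(4,8), (5,3), (6,3), (6,7), (9,1), (10,7)} total cap 45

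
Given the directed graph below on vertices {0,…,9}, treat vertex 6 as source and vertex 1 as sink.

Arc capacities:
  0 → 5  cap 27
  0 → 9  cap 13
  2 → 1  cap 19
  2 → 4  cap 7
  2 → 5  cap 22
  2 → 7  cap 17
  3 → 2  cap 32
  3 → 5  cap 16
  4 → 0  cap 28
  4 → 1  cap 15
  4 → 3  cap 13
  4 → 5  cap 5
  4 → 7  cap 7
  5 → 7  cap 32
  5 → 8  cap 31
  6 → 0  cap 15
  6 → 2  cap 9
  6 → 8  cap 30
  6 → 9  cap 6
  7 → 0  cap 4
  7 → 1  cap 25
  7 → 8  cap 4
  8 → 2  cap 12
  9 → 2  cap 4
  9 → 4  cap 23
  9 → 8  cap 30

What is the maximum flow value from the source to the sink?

Maximum flow value: 42

augment #1: 6→2→1 bottleneck 9, total now 9
augment #2: 6→8→2→1 bottleneck 10, total now 19
augment #3: 6→9→4→1 bottleneck 6, total now 25
augment #4: 6→0→5→7→1 bottleneck 15, total now 40
augment #5: 6→8→2→4→1 bottleneck 2, total now 42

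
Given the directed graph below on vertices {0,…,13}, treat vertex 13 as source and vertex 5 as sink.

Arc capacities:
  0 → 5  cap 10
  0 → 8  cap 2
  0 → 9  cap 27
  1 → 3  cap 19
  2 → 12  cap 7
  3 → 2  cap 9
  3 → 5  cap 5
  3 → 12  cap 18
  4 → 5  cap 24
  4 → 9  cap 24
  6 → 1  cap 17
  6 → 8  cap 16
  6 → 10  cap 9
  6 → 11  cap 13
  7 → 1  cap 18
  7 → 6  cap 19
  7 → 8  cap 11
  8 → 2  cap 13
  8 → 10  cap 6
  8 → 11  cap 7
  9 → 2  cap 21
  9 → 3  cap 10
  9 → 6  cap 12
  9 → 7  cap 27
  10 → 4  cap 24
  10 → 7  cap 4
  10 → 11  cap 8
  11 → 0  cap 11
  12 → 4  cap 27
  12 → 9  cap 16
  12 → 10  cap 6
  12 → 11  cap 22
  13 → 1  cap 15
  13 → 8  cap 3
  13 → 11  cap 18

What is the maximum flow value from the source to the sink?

Maximum flow value: 29

augment #1: 13→1→3→5 bottleneck 5, total now 5
augment #2: 13→11→0→5 bottleneck 10, total now 15
augment #3: 13→8→10→4→5 bottleneck 3, total now 18
augment #4: 13→1→3→12→4→5 bottleneck 10, total now 28
augment #5: 13→11→0→8→10→4→5 bottleneck 1, total now 29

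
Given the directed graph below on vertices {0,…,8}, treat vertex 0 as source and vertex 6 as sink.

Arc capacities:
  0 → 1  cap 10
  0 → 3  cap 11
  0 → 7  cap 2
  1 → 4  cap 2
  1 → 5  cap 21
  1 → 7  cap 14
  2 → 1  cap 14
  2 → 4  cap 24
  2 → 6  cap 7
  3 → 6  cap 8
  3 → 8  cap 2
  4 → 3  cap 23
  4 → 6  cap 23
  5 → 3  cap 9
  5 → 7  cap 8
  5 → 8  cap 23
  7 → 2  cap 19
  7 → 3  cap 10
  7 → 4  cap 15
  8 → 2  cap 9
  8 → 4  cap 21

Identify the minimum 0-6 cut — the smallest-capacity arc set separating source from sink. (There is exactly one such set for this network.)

augment #1: 0→3→6 push 8
augment #2: 0→1→4→6 push 2
augment #3: 0→7→2→6 push 2
augment #4: 0→1→7→2→6 push 5
augment #5: 0→1→7→4→6 push 3
augment #6: 0→3→8→4→6 push 2
max flow = 22; residual-reachable set from 0 gives S-side
cut edges (S→T): {(0,1), (0,7), (3,6), (3,8)} total cap 22

Min-cut arcs: {(0,1), (0,7), (3,6), (3,8)} (total capacity 22)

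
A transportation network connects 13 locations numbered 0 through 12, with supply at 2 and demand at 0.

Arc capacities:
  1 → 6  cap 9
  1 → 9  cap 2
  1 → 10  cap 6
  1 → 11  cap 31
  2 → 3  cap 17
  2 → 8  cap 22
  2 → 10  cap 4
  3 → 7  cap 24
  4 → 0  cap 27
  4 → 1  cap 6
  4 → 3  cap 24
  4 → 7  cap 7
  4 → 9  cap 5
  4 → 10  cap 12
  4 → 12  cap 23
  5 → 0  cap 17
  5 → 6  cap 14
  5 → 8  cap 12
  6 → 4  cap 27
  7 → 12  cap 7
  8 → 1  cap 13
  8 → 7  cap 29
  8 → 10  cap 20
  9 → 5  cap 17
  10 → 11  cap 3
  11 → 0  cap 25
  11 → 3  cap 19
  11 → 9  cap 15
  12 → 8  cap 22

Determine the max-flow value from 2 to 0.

augment #1: 2→10→11→0 bottleneck 3, total now 3
augment #2: 2→8→1→11→0 bottleneck 13, total now 16

Maximum flow value: 16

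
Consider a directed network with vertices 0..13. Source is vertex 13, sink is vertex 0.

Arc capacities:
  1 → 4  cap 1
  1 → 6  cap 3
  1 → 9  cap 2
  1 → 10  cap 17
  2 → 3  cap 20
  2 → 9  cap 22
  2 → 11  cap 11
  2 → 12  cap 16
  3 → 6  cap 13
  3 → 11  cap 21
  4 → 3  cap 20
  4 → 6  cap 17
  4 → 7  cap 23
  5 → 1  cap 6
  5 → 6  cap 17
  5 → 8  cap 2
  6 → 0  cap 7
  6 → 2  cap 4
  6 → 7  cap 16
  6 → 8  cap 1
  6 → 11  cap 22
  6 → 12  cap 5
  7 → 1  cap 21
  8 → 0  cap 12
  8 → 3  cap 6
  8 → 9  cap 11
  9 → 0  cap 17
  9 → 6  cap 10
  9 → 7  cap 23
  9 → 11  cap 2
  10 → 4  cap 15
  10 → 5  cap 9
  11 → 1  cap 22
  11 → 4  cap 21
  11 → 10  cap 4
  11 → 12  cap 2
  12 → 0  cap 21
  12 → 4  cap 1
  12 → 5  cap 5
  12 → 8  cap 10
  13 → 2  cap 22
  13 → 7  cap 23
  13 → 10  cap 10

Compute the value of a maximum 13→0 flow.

augment #1: 13→2→9→0 bottleneck 17, total now 17
augment #2: 13→2→12→0 bottleneck 5, total now 22
augment #3: 13→7→1→6→0 bottleneck 3, total now 25
augment #4: 13→10→4→6→0 bottleneck 4, total now 29
augment #5: 13→10→5→8→0 bottleneck 2, total now 31
augment #6: 13→10→4→6→8→0 bottleneck 1, total now 32
augment #7: 13→10→4→6→12→0 bottleneck 3, total now 35
augment #8: 13→7→1→4→6→12→0 bottleneck 1, total now 36
augment #9: 13→7→1→9→2→12→0 bottleneck 2, total now 38
augment #10: 13→7→1→10→4→6→12→0 bottleneck 1, total now 39
augment #11: 13→7→1→10→4→3→11→12→0 bottleneck 2, total now 41
augment #12: 13→7→1→10→4→6→2→12→0 bottleneck 4, total now 45

Maximum flow value: 45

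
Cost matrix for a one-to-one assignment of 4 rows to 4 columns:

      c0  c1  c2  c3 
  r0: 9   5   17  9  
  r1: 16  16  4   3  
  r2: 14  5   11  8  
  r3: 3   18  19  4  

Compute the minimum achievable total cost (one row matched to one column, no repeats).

optimal assignment: row0→col1 (cost 5), row1→col2 (cost 4), row2→col3 (cost 8), row3→col0 (cost 3)
total = 5 + 4 + 8 + 3 = 20

Minimum assignment cost: 20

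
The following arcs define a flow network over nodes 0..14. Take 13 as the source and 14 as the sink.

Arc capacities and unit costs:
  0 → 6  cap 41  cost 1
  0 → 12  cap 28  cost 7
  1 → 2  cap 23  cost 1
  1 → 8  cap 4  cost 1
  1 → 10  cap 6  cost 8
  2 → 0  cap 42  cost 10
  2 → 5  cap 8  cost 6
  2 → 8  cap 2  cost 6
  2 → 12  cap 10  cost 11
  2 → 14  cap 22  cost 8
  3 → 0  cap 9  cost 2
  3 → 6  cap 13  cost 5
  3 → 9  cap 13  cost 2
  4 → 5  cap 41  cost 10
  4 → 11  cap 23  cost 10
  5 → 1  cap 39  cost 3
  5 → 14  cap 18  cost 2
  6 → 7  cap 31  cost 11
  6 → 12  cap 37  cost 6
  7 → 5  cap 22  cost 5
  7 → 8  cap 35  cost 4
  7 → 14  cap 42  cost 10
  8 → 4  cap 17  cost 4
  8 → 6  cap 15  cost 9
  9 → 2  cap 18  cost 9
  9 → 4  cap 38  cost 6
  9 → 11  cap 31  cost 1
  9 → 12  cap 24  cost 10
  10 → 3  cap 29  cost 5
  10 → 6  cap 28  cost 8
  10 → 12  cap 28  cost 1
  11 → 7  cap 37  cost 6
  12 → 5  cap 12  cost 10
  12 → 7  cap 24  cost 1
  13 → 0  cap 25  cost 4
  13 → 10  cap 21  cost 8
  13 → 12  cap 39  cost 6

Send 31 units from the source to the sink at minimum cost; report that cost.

shortest-cost path #1: 13→12→7→5→14 push 18 @ unit cost 14 (adds 252)
shortest-cost path #2: 13→12→7→14 push 6 @ unit cost 17 (adds 102)
shortest-cost path #3: 13→12→5→7→14 push 7 @ unit cost 21 (adds 147)
total cost = 501

Minimum cost for 31 units: 501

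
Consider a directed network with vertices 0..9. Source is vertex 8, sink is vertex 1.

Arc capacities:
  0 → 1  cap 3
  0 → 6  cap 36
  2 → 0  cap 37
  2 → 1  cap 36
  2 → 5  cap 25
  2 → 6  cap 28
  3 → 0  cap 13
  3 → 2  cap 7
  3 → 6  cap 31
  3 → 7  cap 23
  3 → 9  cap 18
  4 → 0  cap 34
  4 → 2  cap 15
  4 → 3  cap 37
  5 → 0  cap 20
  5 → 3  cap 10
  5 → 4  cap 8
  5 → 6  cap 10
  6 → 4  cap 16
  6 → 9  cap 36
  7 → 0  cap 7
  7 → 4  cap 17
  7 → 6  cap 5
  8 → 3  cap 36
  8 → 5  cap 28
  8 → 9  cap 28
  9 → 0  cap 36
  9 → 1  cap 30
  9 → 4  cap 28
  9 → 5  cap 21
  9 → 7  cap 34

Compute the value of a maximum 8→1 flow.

augment #1: 8→9→1 bottleneck 28, total now 28
augment #2: 8→3→0→1 bottleneck 3, total now 31
augment #3: 8→3→2→1 bottleneck 7, total now 38
augment #4: 8→3→9→1 bottleneck 2, total now 40
augment #5: 8→5→4→2→1 bottleneck 8, total now 48
augment #6: 8→3→6→4→2→1 bottleneck 7, total now 55

Maximum flow value: 55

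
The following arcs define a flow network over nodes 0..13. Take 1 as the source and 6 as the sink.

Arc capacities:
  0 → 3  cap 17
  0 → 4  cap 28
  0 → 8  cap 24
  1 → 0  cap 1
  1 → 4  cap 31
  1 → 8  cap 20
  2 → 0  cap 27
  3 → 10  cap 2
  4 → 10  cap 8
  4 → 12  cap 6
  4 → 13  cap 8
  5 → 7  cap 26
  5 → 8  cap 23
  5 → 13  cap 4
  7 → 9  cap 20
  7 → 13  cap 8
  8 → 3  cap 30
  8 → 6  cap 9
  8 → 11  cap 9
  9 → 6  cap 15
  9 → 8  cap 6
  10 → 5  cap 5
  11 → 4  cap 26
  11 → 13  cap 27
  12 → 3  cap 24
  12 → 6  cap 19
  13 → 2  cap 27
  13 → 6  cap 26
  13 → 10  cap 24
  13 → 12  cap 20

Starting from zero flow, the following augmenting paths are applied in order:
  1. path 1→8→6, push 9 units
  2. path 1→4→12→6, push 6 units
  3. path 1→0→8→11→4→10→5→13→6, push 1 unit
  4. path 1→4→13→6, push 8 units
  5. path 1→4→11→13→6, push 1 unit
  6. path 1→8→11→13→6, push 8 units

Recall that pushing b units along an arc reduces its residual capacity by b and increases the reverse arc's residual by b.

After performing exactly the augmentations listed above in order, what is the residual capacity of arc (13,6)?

after path 1 (1→8→6, push 9): res(13,6)=26
after path 2 (1→4→12→6, push 6): res(13,6)=26
after path 3 (1→0→8→11→4→10→5→13→6, push 1): res(13,6)=25
after path 4 (1→4→13→6, push 8): res(13,6)=17
after path 5 (1→4→11→13→6, push 1): res(13,6)=16
after path 6 (1→8→11→13→6, push 8): res(13,6)=8

Residual capacity of (13,6): 8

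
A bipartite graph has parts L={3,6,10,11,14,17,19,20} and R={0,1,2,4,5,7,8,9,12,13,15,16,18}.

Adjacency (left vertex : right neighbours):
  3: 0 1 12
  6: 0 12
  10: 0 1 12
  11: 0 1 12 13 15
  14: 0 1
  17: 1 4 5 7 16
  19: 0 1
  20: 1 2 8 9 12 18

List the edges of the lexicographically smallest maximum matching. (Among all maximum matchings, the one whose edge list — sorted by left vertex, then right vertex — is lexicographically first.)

|M| = 6 (so the lex-smallest maximum matching has 6 edges)
process left vertices in ascending order; for each, take the smallest-labelled available neighbour that still permits 6 edges overall, or leave it unmatched if none does
lex-smallest matching: {3-0, 6-12, 10-1, 11-13, 17-4, 20-2}

Lex-smallest maximum matching: {(3,0), (6,12), (10,1), (11,13), (17,4), (20,2)}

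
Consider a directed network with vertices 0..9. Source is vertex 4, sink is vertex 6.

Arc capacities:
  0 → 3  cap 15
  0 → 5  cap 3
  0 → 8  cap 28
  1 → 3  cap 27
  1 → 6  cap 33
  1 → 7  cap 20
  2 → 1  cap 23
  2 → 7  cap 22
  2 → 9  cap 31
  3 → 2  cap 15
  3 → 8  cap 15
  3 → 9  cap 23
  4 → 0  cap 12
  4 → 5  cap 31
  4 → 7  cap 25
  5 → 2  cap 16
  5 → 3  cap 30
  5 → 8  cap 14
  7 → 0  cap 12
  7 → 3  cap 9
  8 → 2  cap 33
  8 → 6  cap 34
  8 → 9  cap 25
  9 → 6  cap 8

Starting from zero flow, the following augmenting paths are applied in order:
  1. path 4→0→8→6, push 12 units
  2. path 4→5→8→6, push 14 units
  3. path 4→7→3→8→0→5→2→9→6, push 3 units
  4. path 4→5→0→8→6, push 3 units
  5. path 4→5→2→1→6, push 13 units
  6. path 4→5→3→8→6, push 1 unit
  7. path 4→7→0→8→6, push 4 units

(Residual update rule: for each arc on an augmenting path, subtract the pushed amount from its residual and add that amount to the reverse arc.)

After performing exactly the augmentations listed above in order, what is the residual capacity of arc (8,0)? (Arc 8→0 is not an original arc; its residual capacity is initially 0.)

after path 1 (4→0→8→6, push 12): res(8,0)=12
after path 2 (4→5→8→6, push 14): res(8,0)=12
after path 3 (4→7→3→8→0→5→2→9→6, push 3): res(8,0)=9
after path 4 (4→5→0→8→6, push 3): res(8,0)=12
after path 5 (4→5→2→1→6, push 13): res(8,0)=12
after path 6 (4→5→3→8→6, push 1): res(8,0)=12
after path 7 (4→7→0→8→6, push 4): res(8,0)=16

Residual capacity of (8,0): 16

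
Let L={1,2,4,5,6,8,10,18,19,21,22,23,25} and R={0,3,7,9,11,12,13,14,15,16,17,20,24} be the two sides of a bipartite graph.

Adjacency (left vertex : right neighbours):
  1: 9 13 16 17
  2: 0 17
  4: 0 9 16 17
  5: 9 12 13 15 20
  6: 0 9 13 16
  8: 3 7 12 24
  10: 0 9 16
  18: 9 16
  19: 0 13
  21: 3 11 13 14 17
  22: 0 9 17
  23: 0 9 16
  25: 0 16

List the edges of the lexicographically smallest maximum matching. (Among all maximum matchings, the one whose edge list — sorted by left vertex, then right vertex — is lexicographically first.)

Lex-smallest maximum matching: {(1,9), (2,0), (4,16), (5,12), (6,13), (8,3), (21,11), (22,17)}

|M| = 8 (so the lex-smallest maximum matching has 8 edges)
process left vertices in ascending order; for each, take the smallest-labelled available neighbour that still permits 8 edges overall, or leave it unmatched if none does
lex-smallest matching: {1-9, 2-0, 4-16, 5-12, 6-13, 8-3, 21-11, 22-17}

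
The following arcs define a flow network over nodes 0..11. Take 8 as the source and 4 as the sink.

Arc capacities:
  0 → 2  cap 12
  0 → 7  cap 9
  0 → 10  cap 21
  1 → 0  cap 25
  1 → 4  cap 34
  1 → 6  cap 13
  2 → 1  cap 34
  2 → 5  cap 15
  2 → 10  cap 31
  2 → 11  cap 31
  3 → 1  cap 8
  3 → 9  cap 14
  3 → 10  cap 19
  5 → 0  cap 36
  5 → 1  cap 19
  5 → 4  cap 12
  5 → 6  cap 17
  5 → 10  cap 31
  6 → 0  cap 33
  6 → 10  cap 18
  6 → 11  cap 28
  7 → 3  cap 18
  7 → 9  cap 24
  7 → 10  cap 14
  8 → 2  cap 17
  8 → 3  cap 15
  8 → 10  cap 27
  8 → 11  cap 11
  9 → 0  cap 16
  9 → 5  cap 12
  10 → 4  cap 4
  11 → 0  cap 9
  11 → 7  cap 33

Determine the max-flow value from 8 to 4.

augment #1: 8→10→4 bottleneck 4, total now 4
augment #2: 8→2→1→4 bottleneck 17, total now 21
augment #3: 8→3→1→4 bottleneck 8, total now 29
augment #4: 8→3→9→5→4 bottleneck 7, total now 36
augment #5: 8→11→0→2→1→4 bottleneck 9, total now 45
augment #6: 8→11→7→9→5→4 bottleneck 2, total now 47

Maximum flow value: 47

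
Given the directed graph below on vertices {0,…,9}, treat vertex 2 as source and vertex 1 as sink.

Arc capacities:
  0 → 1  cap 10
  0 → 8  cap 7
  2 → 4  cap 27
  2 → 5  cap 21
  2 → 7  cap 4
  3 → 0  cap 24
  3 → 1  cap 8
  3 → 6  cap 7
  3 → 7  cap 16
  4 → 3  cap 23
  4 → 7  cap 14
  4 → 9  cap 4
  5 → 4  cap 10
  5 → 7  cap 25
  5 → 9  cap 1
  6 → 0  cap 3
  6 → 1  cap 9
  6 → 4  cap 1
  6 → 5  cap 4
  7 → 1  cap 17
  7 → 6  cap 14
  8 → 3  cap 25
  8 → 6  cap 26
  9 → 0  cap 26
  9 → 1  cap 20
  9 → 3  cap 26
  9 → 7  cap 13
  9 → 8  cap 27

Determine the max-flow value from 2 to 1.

Maximum flow value: 49

augment #1: 2→7→1 bottleneck 4, total now 4
augment #2: 2→4→3→1 bottleneck 8, total now 12
augment #3: 2→4→7→1 bottleneck 13, total now 25
augment #4: 2→4→9→1 bottleneck 4, total now 29
augment #5: 2→5→9→1 bottleneck 1, total now 30
augment #6: 2→4→3→0→1 bottleneck 2, total now 32
augment #7: 2→5→7→6→1 bottleneck 9, total now 41
augment #8: 2→5→4→3→0→1 bottleneck 8, total now 49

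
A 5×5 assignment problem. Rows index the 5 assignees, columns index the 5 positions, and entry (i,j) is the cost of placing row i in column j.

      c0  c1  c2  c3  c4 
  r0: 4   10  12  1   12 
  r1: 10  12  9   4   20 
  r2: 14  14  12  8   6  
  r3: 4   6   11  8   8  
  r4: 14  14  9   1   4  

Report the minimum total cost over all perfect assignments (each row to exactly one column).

Minimum assignment cost: 26

optimal assignment: row0→col0 (cost 4), row1→col2 (cost 9), row2→col4 (cost 6), row3→col1 (cost 6), row4→col3 (cost 1)
total = 4 + 9 + 6 + 6 + 1 = 26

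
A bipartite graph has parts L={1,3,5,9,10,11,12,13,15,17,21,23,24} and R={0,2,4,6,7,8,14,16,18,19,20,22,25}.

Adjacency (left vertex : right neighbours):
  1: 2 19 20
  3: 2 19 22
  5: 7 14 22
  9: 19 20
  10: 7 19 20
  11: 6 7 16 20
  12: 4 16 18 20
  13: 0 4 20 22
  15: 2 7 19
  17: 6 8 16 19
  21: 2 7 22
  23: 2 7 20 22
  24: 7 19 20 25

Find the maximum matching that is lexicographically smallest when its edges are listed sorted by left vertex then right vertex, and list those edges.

Lex-smallest maximum matching: {(1,2), (3,19), (5,14), (9,20), (10,7), (11,6), (12,4), (13,0), (17,8), (21,22), (24,25)}

|M| = 11 (so the lex-smallest maximum matching has 11 edges)
process left vertices in ascending order; for each, take the smallest-labelled available neighbour that still permits 11 edges overall, or leave it unmatched if none does
lex-smallest matching: {1-2, 3-19, 5-14, 9-20, 10-7, 11-6, 12-4, 13-0, 17-8, 21-22, 24-25}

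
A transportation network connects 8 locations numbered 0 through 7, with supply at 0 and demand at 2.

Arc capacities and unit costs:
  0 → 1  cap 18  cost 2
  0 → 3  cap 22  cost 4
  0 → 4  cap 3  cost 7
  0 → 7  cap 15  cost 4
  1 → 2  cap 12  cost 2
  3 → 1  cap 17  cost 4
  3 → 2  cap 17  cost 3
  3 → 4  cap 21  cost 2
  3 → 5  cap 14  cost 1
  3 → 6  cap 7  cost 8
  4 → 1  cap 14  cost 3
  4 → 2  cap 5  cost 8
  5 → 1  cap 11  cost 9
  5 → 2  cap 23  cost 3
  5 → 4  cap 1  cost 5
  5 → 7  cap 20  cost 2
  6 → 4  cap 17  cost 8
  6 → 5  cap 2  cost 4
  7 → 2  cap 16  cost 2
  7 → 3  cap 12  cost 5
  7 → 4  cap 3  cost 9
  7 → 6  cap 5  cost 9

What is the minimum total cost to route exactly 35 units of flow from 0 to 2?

Minimum cost for 35 units: 194

shortest-cost path #1: 0→1→2 push 12 @ unit cost 4 (adds 48)
shortest-cost path #2: 0→7→2 push 15 @ unit cost 6 (adds 90)
shortest-cost path #3: 0→3→2 push 8 @ unit cost 7 (adds 56)
total cost = 194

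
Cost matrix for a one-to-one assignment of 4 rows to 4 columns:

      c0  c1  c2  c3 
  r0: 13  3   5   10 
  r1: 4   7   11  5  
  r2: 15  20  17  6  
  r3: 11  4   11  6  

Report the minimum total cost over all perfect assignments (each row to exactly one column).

Minimum assignment cost: 19

optimal assignment: row0→col2 (cost 5), row1→col0 (cost 4), row2→col3 (cost 6), row3→col1 (cost 4)
total = 5 + 4 + 6 + 4 = 19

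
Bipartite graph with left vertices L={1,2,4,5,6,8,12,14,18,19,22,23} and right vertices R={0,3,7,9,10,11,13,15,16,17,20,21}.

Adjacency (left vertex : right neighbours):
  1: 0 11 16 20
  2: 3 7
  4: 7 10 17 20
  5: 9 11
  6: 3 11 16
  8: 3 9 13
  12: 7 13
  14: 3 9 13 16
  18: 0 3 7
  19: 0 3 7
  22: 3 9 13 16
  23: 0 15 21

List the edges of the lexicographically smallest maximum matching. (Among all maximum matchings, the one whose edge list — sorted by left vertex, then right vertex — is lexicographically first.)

|M| = 10 (so the lex-smallest maximum matching has 10 edges)
process left vertices in ascending order; for each, take the smallest-labelled available neighbour that still permits 10 edges overall, or leave it unmatched if none does
lex-smallest matching: {1-20, 2-3, 4-10, 5-9, 6-11, 8-13, 12-7, 14-16, 18-0, 23-15}

Lex-smallest maximum matching: {(1,20), (2,3), (4,10), (5,9), (6,11), (8,13), (12,7), (14,16), (18,0), (23,15)}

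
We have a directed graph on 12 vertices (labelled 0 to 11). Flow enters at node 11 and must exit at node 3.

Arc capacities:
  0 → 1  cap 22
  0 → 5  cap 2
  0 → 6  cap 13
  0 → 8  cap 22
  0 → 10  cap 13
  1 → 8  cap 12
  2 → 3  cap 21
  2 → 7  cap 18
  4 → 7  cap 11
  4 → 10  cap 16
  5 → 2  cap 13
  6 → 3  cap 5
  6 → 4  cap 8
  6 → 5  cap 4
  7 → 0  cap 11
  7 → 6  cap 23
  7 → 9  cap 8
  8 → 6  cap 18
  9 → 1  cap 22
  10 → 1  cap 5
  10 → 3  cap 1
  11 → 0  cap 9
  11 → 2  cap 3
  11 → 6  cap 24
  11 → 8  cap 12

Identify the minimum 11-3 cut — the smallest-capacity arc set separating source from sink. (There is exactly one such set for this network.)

Min-cut arcs: {(0,5), (6,3), (6,5), (10,3), (11,2)} (total capacity 15)

augment #1: 11→2→3 push 3
augment #2: 11→6→3 push 5
augment #3: 11→0→10→3 push 1
augment #4: 11→0→5→2→3 push 2
augment #5: 11→6→5→2→3 push 4
max flow = 15; residual-reachable set from 11 gives S-side
cut edges (S→T): {(0,5), (6,3), (6,5), (10,3), (11,2)} total cap 15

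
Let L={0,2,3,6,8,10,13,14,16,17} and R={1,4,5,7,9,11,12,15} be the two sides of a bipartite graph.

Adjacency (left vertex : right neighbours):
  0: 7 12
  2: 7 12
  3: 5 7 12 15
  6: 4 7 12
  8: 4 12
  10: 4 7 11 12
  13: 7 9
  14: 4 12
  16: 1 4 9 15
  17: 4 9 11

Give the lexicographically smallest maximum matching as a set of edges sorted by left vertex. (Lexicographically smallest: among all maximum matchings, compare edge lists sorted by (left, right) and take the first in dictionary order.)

|M| = 7 (so the lex-smallest maximum matching has 7 edges)
process left vertices in ascending order; for each, take the smallest-labelled available neighbour that still permits 7 edges overall, or leave it unmatched if none does
lex-smallest matching: {0-7, 2-12, 3-5, 6-4, 10-11, 13-9, 16-1}

Lex-smallest maximum matching: {(0,7), (2,12), (3,5), (6,4), (10,11), (13,9), (16,1)}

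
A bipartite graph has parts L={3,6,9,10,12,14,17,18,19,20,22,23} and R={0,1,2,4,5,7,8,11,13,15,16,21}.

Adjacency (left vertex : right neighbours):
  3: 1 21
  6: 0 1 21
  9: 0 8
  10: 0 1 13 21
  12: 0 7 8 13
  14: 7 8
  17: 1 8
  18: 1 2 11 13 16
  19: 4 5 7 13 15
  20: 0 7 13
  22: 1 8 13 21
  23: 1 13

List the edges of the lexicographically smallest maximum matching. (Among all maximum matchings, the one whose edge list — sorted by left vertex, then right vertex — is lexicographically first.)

|M| = 8 (so the lex-smallest maximum matching has 8 edges)
process left vertices in ascending order; for each, take the smallest-labelled available neighbour that still permits 8 edges overall, or leave it unmatched if none does
lex-smallest matching: {3-1, 6-0, 9-8, 10-13, 12-7, 18-2, 19-4, 22-21}

Lex-smallest maximum matching: {(3,1), (6,0), (9,8), (10,13), (12,7), (18,2), (19,4), (22,21)}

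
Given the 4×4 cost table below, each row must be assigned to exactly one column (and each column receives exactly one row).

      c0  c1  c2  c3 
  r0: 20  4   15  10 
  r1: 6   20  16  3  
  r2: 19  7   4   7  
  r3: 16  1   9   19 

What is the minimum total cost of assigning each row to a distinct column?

optimal assignment: row0→col3 (cost 10), row1→col0 (cost 6), row2→col2 (cost 4), row3→col1 (cost 1)
total = 10 + 6 + 4 + 1 = 21

Minimum assignment cost: 21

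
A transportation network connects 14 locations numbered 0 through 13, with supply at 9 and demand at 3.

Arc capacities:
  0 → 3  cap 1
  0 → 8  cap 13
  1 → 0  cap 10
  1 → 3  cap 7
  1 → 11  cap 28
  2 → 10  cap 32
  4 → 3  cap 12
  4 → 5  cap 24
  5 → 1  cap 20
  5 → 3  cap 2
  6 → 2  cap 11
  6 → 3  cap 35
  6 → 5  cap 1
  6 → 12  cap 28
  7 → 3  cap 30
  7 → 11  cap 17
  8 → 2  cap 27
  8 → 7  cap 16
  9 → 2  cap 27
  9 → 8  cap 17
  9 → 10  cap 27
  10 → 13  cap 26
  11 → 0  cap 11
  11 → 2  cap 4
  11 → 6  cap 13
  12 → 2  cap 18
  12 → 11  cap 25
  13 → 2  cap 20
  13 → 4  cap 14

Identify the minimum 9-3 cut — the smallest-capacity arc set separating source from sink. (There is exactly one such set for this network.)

augment #1: 9→8→7→3 push 16
augment #2: 9→10→13→4→3 push 12
augment #3: 9→10→13→4→5→3 push 2
max flow = 30; residual-reachable set from 9 gives S-side
cut edges (S→T): {(8,7), (13,4)} total cap 30

Min-cut arcs: {(8,7), (13,4)} (total capacity 30)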